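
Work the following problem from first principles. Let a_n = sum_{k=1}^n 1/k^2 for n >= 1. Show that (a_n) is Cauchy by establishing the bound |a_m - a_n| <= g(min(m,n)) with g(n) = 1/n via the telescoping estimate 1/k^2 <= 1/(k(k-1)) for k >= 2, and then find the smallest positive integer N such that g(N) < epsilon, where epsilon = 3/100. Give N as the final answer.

For m > n >= 1: |a_m - a_n| = sum_{k=n+1}^m 1/k^2.
Use 1/k^2 <= 1/(k(k-1)) = 1/(k-1) - 1/k for k >= 2:
sum_{k=n+1}^m 1/k^2 <= sum_{k=n+1}^m (1/(k-1) - 1/k) = 1/n - 1/m <= 1/n.
By symmetry the same bound holds with n,m swapped, so |a_m - a_n| <= 1/min(m,n) = g(min(m,n)). Since g(n) -> 0, (a_n) is Cauchy.
Now solve g(N) < 3/100: 1/N < 3/100 <=> N > 1/(3/100) = 100/3.
The smallest integer strictly greater than 100/3 is N = 34.
Check: g(34) = 1/34 < 3/100; g(33) = 1/33 >= 3/100. So N = 34.

34


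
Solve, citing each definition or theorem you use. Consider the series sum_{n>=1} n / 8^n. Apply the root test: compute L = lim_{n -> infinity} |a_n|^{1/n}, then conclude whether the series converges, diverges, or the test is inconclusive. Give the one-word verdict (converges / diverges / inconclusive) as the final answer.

Let a_n denote the general term. Form |a_n|^(1/n) and simplify:
|a_n|^(1/n) = n^(1/n)/8
Take the limit as n -> infinity: L = 1/8.
Since L = 1/8 < 1, the root test implies convergence.

converges


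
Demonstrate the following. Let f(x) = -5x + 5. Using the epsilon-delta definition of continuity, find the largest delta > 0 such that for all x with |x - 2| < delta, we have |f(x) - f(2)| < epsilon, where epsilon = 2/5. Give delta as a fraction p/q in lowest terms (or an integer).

We compute f(2) = -5*(2) + 5 = -5.
|f(x) - f(2)| = |-5x + 5 - (-5)| = |-5(x - 2)| = 5|x - 2|.
We need 5|x - 2| < 2/5, i.e. |x - 2| < 2/5 / 5 = 2/25.
So any delta <= 2/25 works. Conversely, if delta > 2/25, then x = 2 + 2/25 satisfies |x - 2| = 2/25 < delta but |f(x) - f(2)| = 5 * 2/25 = 2/5, which is not < 2/5; so no larger delta works.
Hence the largest such delta is 2/25.

2/25


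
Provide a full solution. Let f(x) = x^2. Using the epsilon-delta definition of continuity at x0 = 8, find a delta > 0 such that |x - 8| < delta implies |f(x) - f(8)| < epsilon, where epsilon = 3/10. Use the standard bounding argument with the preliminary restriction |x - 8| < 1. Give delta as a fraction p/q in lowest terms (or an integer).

Factor: |x^2 - (8)^2| = |x - 8| * |x + 8|.
Impose |x - 8| < 1 first. Then |x + 8| = |(x - 8) + 2*(8)| <= |x - 8| + 2*|8| < 1 + 16 = 17.
So |x^2 - (8)^2| < delta * 17.
We need delta * 17 <= 3/10, i.e. delta <= 3/10/17 = 3/170.
Since 3/170 < 1, this is tighter than 1; take delta = 3/170.
So delta = 3/170 works.

3/170


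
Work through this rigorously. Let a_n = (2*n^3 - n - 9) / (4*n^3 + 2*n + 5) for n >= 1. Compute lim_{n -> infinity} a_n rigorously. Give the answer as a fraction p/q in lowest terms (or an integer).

Divide numerator and denominator by n^3, the highest power:
numerator / n^3 = 2 - 1/n^2 - 9/n^3
denominator / n^3 = 4 + 2/n^2 + 5/n^3
As n -> infinity, all terms of the form c/n^k (k >= 1) tend to 0.
So numerator / n^3 -> 2 and denominator / n^3 -> 4.
Therefore lim a_n = 1/2.

1/2


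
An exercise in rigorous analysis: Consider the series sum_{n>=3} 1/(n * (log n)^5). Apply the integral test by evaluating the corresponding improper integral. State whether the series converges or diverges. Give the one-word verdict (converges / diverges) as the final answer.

Let f(x) = 1/(x*log(x)^5). Then f is positive, continuous, and decreasing on [3, infinity), so the integral test applies.
Compute the improper integral int_{3}^infinity f(x) dx:
  antiderivative F(x) = -1/(4*log(x)^4).
  F(x) -> 0 as x -> infinity.  int = 0 - F(3) = 1/(4*log(3)^4) < infinity. By the integral test, the series converges.

converges


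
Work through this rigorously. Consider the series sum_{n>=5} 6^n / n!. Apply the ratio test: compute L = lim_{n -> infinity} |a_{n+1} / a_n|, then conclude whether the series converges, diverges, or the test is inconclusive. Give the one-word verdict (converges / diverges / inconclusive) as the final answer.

Let a_n denote the general term. Form the ratio a_{n+1}/a_n and simplify:
a_{n+1}/a_n = 6/(n + 1)
Take the limit as n -> infinity: L = 0.
Since L = 0 < 1, the ratio test implies the series converges.

converges


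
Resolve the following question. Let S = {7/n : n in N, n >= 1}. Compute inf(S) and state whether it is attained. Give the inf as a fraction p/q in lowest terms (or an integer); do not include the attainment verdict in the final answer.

Analysis:
- Values: 7, 7/2, 7/3, 7/4, ... strictly decreasing.
- The maximum is 7 (n=1); sup = 7 (attained).
- The set is bounded below by 0; 7/n -> 0 so 0 is the greatest lower bound.
- 0 is not in the set, so inf = 0 is not attained.
Conclusion: inf(S) = 0, not attained in S.

0


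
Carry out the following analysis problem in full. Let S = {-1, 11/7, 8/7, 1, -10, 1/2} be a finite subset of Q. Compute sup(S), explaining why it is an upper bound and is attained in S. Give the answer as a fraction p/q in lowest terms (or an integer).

S is finite, so sup(S) = max(S).
Sorted decreasing:
11/7, 8/7, 1, 1/2, -1, -10
The extremum is 11/7.
For every x in S, x <= 11/7. And 11/7 is in S, so it is attained.
Therefore sup(S) = 11/7.

11/7


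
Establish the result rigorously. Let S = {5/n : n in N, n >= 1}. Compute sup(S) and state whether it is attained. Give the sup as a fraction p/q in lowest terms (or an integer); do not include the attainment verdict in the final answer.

Analysis:
- Values: 5, 5/2, 5/3, 5/4, ... strictly decreasing.
- The maximum is 5 (n=1); sup = 5 (attained).
- The set is bounded below by 0; 5/n -> 0 so 0 is the greatest lower bound.
- 0 is not in the set, so inf = 0 is not attained.
Conclusion: sup(S) = 5, attained in S.

5


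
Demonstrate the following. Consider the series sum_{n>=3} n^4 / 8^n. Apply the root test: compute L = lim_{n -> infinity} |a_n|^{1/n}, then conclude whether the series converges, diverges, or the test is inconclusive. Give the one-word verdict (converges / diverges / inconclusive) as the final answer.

Let a_n denote the general term. Form |a_n|^(1/n) and simplify:
|a_n|^(1/n) = n^(4/n)/8
Take the limit as n -> infinity: L = 1/8.
Since L = 1/8 < 1, the root test implies convergence.

converges


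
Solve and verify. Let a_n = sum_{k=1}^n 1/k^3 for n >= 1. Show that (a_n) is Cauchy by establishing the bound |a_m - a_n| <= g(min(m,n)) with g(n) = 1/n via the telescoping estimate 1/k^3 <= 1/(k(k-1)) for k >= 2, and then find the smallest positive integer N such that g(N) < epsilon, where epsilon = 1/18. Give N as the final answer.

For m > n >= 1: |a_m - a_n| = sum_{k=n+1}^m 1/k^3.
Use 1/k^3 <= 1/(k(k-1)) = 1/(k-1) - 1/k for k >= 2 (which holds since k^3 >= k^2 >= k(k-1) for k >= 2):
sum_{k=n+1}^m 1/k^3 <= sum_{k=n+1}^m (1/(k-1) - 1/k) = 1/n - 1/m <= 1/n.
By symmetry the same bound holds with n,m swapped, so |a_m - a_n| <= 1/min(m,n) = g(min(m,n)). Since g(n) -> 0, (a_n) is Cauchy.
Now solve g(N) < 1/18: 1/N < 1/18 <=> N > 1/(1/18) = 18.
The smallest integer strictly greater than 18 is N = 19.
Check: g(19) = 1/19 < 1/18; g(18) = 1/18 >= 1/18. So N = 19.

19


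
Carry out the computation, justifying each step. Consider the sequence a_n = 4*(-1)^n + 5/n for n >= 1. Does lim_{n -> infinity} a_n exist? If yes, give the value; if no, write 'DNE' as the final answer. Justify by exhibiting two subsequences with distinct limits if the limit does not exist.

Examine the behaviour of a_n along subsequences.
a_{2k} = 4 + 5/(2k) -> 4. a_{2k+1} = -4 + 5/(2k+1) -> -4.
Since these two subsequential limits are 4 and -4, distinct, the full sequence cannot converge (a convergent sequence has all subsequences tending to the same limit). So lim a_n does not exist.

DNE


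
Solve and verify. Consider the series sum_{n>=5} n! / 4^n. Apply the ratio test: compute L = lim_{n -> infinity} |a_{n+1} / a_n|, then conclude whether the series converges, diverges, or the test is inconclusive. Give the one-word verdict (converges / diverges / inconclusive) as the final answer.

Let a_n denote the general term. Form the ratio a_{n+1}/a_n and simplify:
a_{n+1}/a_n = n/4 + 1/4
Take the limit as n -> infinity: L = infinity.
Since L = infinity > 1 (or L = infinity), the ratio test implies the series diverges.

diverges


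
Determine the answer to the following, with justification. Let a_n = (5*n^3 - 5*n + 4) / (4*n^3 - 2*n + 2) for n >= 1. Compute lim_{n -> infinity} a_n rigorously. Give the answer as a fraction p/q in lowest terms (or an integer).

Divide numerator and denominator by n^3, the highest power:
numerator / n^3 = 5 - 5/n^2 + 4/n^3
denominator / n^3 = 4 - 2/n^2 + 2/n^3
As n -> infinity, all terms of the form c/n^k (k >= 1) tend to 0.
So numerator / n^3 -> 5 and denominator / n^3 -> 4.
Therefore lim a_n = 5/4.

5/4


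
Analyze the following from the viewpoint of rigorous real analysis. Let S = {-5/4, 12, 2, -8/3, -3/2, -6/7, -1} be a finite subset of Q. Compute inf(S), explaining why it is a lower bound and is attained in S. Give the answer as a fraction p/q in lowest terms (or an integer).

S is finite, so inf(S) = min(S).
Sorted increasing:
-8/3, -3/2, -5/4, -1, -6/7, 2, 12
The extremum is -8/3.
For every x in S, x >= -8/3. And -8/3 is in S, so it is attained.
Therefore inf(S) = -8/3.

-8/3


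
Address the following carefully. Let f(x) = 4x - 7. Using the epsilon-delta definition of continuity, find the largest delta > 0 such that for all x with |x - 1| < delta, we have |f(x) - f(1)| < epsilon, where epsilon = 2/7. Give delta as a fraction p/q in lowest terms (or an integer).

We compute f(1) = 4*(1) - 7 = -3.
|f(x) - f(1)| = |4x - 7 - (-3)| = |4(x - 1)| = 4|x - 1|.
We need 4|x - 1| < 2/7, i.e. |x - 1| < 2/7 / 4 = 1/14.
So any delta <= 1/14 works. Conversely, if delta > 1/14, then x = 1 + 1/14 satisfies |x - 1| = 1/14 < delta but |f(x) - f(1)| = 4 * 1/14 = 2/7, which is not < 2/7; so no larger delta works.
Hence the largest such delta is 1/14.

1/14


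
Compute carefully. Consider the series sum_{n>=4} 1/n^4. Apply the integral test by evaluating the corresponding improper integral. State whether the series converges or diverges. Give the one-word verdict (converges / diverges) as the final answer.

Let f(x) = x^(-4). Then f is positive, continuous, and decreasing on [4, infinity), so the integral test applies.
Compute the improper integral int_{4}^infinity f(x) dx:
  antiderivative F(x) = -1/(3*x^3).
  As x -> infinity, F(x) -> 0 (since p = 4 > 1).
  So int = F(infinity) - F(4) = 0 - (-1/192) = 1/192.
  Finite, so by the integral test, the series converges.

converges


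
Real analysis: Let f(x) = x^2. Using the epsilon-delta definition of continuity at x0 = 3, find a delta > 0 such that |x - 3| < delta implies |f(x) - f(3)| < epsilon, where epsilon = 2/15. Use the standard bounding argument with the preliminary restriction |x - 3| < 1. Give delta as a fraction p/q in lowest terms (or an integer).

Factor: |x^2 - (3)^2| = |x - 3| * |x + 3|.
Impose |x - 3| < 1 first. Then |x + 3| = |(x - 3) + 2*(3)| <= |x - 3| + 2*|3| < 1 + 6 = 7.
So |x^2 - (3)^2| < delta * 7.
We need delta * 7 <= 2/15, i.e. delta <= 2/15/7 = 2/105.
Since 2/105 < 1, this is tighter than 1; take delta = 2/105.
So delta = 2/105 works.

2/105


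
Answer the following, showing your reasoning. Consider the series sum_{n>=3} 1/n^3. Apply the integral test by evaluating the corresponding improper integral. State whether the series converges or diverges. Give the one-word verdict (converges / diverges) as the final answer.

Let f(x) = x^(-3). Then f is positive, continuous, and decreasing on [3, infinity), so the integral test applies.
Compute the improper integral int_{3}^infinity f(x) dx:
  antiderivative F(x) = -1/(2*x^2).
  As x -> infinity, F(x) -> 0 (since p = 3 > 1).
  So int = F(infinity) - F(3) = 0 - (-1/18) = 1/18.
  Finite, so by the integral test, the series converges.

converges


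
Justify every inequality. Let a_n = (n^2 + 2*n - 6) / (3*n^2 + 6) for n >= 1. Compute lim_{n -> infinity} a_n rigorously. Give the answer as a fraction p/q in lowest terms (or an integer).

Divide numerator and denominator by n^2, the highest power:
numerator / n^2 = 1 + 2/n - 6/n^2
denominator / n^2 = 3 + 6/n^2
As n -> infinity, all terms of the form c/n^k (k >= 1) tend to 0.
So numerator / n^2 -> 1 and denominator / n^2 -> 3.
Therefore lim a_n = 1/3.

1/3


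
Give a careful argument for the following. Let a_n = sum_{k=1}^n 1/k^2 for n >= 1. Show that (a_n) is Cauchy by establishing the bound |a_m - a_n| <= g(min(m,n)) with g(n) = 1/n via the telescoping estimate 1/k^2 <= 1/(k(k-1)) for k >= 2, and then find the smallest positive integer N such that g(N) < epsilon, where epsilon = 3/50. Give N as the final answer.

For m > n >= 1: |a_m - a_n| = sum_{k=n+1}^m 1/k^2.
Use 1/k^2 <= 1/(k(k-1)) = 1/(k-1) - 1/k for k >= 2:
sum_{k=n+1}^m 1/k^2 <= sum_{k=n+1}^m (1/(k-1) - 1/k) = 1/n - 1/m <= 1/n.
By symmetry the same bound holds with n,m swapped, so |a_m - a_n| <= 1/min(m,n) = g(min(m,n)). Since g(n) -> 0, (a_n) is Cauchy.
Now solve g(N) < 3/50: 1/N < 3/50 <=> N > 1/(3/50) = 50/3.
The smallest integer strictly greater than 50/3 is N = 17.
Check: g(17) = 1/17 < 3/50; g(16) = 1/16 >= 3/50. So N = 17.

17


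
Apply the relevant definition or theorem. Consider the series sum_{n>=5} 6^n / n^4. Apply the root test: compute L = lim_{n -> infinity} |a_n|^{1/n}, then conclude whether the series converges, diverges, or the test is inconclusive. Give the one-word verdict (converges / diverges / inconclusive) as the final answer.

Let a_n denote the general term. Form |a_n|^(1/n) and simplify:
|a_n|^(1/n) = 6/n^(4/n)
Take the limit as n -> infinity: L = 6.
Since L = 6 > 1, the root test implies divergence.

diverges


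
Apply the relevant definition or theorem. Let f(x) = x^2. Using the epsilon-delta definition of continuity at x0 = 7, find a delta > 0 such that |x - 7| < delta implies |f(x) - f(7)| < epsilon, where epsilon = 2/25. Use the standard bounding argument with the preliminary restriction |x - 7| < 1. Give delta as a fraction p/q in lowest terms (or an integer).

Factor: |x^2 - (7)^2| = |x - 7| * |x + 7|.
Impose |x - 7| < 1 first. Then |x + 7| = |(x - 7) + 2*(7)| <= |x - 7| + 2*|7| < 1 + 14 = 15.
So |x^2 - (7)^2| < delta * 15.
We need delta * 15 <= 2/25, i.e. delta <= 2/25/15 = 2/375.
Since 2/375 < 1, this is tighter than 1; take delta = 2/375.
So delta = 2/375 works.

2/375


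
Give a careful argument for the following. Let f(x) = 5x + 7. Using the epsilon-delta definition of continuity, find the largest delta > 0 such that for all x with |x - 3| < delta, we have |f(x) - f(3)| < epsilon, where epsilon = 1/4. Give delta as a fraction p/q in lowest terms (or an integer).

We compute f(3) = 5*(3) + 7 = 22.
|f(x) - f(3)| = |5x + 7 - (22)| = |5(x - 3)| = 5|x - 3|.
We need 5|x - 3| < 1/4, i.e. |x - 3| < 1/4 / 5 = 1/20.
So any delta <= 1/20 works. Conversely, if delta > 1/20, then x = 3 + 1/20 satisfies |x - 3| = 1/20 < delta but |f(x) - f(3)| = 5 * 1/20 = 1/4, which is not < 1/4; so no larger delta works.
Hence the largest such delta is 1/20.

1/20


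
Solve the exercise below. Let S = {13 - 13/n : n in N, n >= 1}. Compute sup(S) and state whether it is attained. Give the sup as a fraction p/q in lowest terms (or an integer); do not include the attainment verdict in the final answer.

Analysis:
- Values: 0, 13/2, 26/3, 39/4, ... strictly increasing.
- Minimum is 0 (n=1); inf = 0 (attained).
- 13 - 13/n -> 13 from below; sup = 13, not attained.
Conclusion: sup(S) = 13, not attained in S.

13


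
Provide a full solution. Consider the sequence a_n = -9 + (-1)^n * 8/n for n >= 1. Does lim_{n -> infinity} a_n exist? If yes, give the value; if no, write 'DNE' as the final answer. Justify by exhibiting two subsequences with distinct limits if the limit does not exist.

Examine the behaviour of a_n along subsequences.
Even-n subsequence a_{2k} = -9 + 8/(2k) -> -9. Odd-n subsequence a_{2k+1} = -9 - 8/(2k+1) -> -9. Both tend to -9, which suggests the limit is -9; verify directly.
|a_n - (-9)| = |(-1)^n * 8/n| = 8/n for every n >= 1.
Given epsilon > 0, choose a positive integer N > 8/epsilon. Then for all n >= N, |a_n - (-9)| = 8/n <= 8/N < epsilon.
So by the definition of the limit, lim a_n exists and equals -9.

-9


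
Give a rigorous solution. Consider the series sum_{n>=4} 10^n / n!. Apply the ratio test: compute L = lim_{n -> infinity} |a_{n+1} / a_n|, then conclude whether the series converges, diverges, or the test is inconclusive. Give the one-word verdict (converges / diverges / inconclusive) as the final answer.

Let a_n denote the general term. Form the ratio a_{n+1}/a_n and simplify:
a_{n+1}/a_n = 10/(n + 1)
Take the limit as n -> infinity: L = 0.
Since L = 0 < 1, the ratio test implies the series converges.

converges


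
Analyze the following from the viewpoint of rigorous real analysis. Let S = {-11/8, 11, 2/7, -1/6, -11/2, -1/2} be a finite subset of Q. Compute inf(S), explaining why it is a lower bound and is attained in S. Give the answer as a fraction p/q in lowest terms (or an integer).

S is finite, so inf(S) = min(S).
Sorted increasing:
-11/2, -11/8, -1/2, -1/6, 2/7, 11
The extremum is -11/2.
For every x in S, x >= -11/2. And -11/2 is in S, so it is attained.
Therefore inf(S) = -11/2.

-11/2


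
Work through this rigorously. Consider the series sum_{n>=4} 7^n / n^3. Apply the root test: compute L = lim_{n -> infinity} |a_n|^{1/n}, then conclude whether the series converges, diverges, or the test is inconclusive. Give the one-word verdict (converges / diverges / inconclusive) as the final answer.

Let a_n denote the general term. Form |a_n|^(1/n) and simplify:
|a_n|^(1/n) = 7/n^(3/n)
Take the limit as n -> infinity: L = 7.
Since L = 7 > 1, the root test implies divergence.

diverges


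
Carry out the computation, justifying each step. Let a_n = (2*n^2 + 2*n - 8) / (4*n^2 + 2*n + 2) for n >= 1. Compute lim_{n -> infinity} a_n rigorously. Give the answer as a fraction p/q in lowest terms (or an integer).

Divide numerator and denominator by n^2, the highest power:
numerator / n^2 = 2 + 2/n - 8/n^2
denominator / n^2 = 4 + 2/n + 2/n^2
As n -> infinity, all terms of the form c/n^k (k >= 1) tend to 0.
So numerator / n^2 -> 2 and denominator / n^2 -> 4.
Therefore lim a_n = 1/2.

1/2


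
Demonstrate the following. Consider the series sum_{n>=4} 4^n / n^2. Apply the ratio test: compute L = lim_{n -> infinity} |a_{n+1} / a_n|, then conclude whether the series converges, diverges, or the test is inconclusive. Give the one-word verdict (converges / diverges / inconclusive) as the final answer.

Let a_n denote the general term. Form the ratio a_{n+1}/a_n and simplify:
a_{n+1}/a_n = 4*n^2/(n + 1)^2
Take the limit as n -> infinity: L = 4.
Since L = 4 > 1 (or L = infinity), the ratio test implies the series diverges.

diverges


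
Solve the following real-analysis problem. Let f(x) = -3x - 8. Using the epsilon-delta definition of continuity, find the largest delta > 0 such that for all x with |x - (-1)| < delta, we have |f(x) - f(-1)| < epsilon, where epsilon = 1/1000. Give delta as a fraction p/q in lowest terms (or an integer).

We compute f(-1) = -3*(-1) - 8 = -5.
|f(x) - f(-1)| = |-3x - 8 - (-5)| = |-3(x - (-1))| = 3|x - (-1)|.
We need 3|x - (-1)| < 1/1000, i.e. |x - (-1)| < 1/1000 / 3 = 1/3000.
So any delta <= 1/3000 works. Conversely, if delta > 1/3000, then x = -1 + 1/3000 satisfies |x - (-1)| = 1/3000 < delta but |f(x) - f(-1)| = 3 * 1/3000 = 1/1000, which is not < 1/1000; so no larger delta works.
Hence the largest such delta is 1/3000.

1/3000


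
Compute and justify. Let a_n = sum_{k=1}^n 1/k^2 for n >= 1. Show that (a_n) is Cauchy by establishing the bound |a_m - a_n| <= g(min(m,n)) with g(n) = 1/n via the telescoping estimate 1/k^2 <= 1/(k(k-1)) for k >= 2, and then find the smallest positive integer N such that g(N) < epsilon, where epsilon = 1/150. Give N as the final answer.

For m > n >= 1: |a_m - a_n| = sum_{k=n+1}^m 1/k^2.
Use 1/k^2 <= 1/(k(k-1)) = 1/(k-1) - 1/k for k >= 2:
sum_{k=n+1}^m 1/k^2 <= sum_{k=n+1}^m (1/(k-1) - 1/k) = 1/n - 1/m <= 1/n.
By symmetry the same bound holds with n,m swapped, so |a_m - a_n| <= 1/min(m,n) = g(min(m,n)). Since g(n) -> 0, (a_n) is Cauchy.
Now solve g(N) < 1/150: 1/N < 1/150 <=> N > 1/(1/150) = 150.
The smallest integer strictly greater than 150 is N = 151.
Check: g(151) = 1/151 < 1/150; g(150) = 1/150 >= 1/150. So N = 151.

151


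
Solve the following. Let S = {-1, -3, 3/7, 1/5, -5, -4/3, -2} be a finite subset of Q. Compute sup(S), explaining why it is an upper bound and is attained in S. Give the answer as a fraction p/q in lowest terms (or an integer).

S is finite, so sup(S) = max(S).
Sorted decreasing:
3/7, 1/5, -1, -4/3, -2, -3, -5
The extremum is 3/7.
For every x in S, x <= 3/7. And 3/7 is in S, so it is attained.
Therefore sup(S) = 3/7.

3/7


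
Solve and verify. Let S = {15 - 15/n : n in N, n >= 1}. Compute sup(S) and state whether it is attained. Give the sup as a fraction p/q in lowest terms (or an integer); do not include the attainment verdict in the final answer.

Analysis:
- Values: 0, 15/2, 10, 45/4, ... strictly increasing.
- Minimum is 0 (n=1); inf = 0 (attained).
- 15 - 15/n -> 15 from below; sup = 15, not attained.
Conclusion: sup(S) = 15, not attained in S.

15


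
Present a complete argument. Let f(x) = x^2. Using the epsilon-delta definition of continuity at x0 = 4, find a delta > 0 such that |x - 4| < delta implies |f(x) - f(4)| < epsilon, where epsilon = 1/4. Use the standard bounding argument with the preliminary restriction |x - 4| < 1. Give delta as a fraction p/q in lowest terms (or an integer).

Factor: |x^2 - (4)^2| = |x - 4| * |x + 4|.
Impose |x - 4| < 1 first. Then |x + 4| = |(x - 4) + 2*(4)| <= |x - 4| + 2*|4| < 1 + 8 = 9.
So |x^2 - (4)^2| < delta * 9.
We need delta * 9 <= 1/4, i.e. delta <= 1/4/9 = 1/36.
Since 1/36 < 1, this is tighter than 1; take delta = 1/36.
So delta = 1/36 works.

1/36


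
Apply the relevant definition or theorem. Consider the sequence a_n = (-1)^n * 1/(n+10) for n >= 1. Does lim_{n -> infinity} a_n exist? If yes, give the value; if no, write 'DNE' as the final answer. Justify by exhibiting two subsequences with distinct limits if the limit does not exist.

Examine the behaviour of a_n along subsequences.
Even-n subsequence a_{2k} = 1/(2k+10) -> 0. Odd-n subsequence a_{2k+1} = -1/(2k+11) -> 0. Both tend to 0, which suggests the limit is 0; verify directly.
|a_n - 0| = 1/(n+10) < 1/n for every n >= 1.
Given epsilon > 0, choose a positive integer N > 1/epsilon. Then for all n >= N, |a_n| < 1/n <= 1/N < epsilon.
So by the definition of the limit, lim a_n exists and equals 0.

0


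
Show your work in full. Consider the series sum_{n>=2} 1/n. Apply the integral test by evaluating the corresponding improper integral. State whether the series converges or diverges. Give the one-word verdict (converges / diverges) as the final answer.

Let f(x) = 1/x. Then f is positive, continuous, and decreasing on [2, infinity), so the integral test applies.
Compute the improper integral int_{2}^infinity f(x) dx:
  antiderivative F(x) = log(x).
  As x -> infinity, log(x) -> infinity.
  So int = infinity - log(2) = infinity. By the integral test, the series diverges.

diverges


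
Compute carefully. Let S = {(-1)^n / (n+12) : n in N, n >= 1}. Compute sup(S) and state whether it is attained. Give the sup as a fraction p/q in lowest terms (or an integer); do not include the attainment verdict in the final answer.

Analysis:
- Values: -1/13, 1/14, -1/15, 1/16, -1/17, ...
- Positive terms (even n): 1/(2+12), 1/(4+12), ... decreasing -> max = 1/14 (n=2).
- Negative terms (odd n): -1/(1+12), -1/(3+12), ... increasing -> min = -1/13 (n=1).
- So sup = 1/14 (attained at n=2); inf = -1/13 (attained at n=1).
Conclusion: sup(S) = 1/14, attained in S.

1/14


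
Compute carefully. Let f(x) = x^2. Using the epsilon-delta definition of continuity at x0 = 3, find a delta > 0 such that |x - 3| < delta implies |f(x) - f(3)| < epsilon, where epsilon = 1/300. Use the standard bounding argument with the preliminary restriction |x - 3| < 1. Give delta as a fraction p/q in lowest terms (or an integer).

Factor: |x^2 - (3)^2| = |x - 3| * |x + 3|.
Impose |x - 3| < 1 first. Then |x + 3| = |(x - 3) + 2*(3)| <= |x - 3| + 2*|3| < 1 + 6 = 7.
So |x^2 - (3)^2| < delta * 7.
We need delta * 7 <= 1/300, i.e. delta <= 1/300/7 = 1/2100.
Since 1/2100 < 1, this is tighter than 1; take delta = 1/2100.
So delta = 1/2100 works.

1/2100


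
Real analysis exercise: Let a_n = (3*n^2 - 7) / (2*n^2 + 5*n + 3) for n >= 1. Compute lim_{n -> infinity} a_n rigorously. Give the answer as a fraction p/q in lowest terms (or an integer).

Divide numerator and denominator by n^2, the highest power:
numerator / n^2 = 3 - 7/n^2
denominator / n^2 = 2 + 5/n + 3/n^2
As n -> infinity, all terms of the form c/n^k (k >= 1) tend to 0.
So numerator / n^2 -> 3 and denominator / n^2 -> 2.
Therefore lim a_n = 3/2.

3/2


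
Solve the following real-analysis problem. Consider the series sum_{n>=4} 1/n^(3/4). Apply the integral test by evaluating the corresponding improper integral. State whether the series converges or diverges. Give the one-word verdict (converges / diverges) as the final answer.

Let f(x) = x^(-3/4). Then f is positive, continuous, and decreasing on [4, infinity), so the integral test applies.
Compute the improper integral int_{4}^infinity f(x) dx:
  antiderivative F(x) = 4*x^(1/4).
  As x -> infinity, F(x) -> infinity (since p = 3/4 < 1).
  So the integral diverges. By the integral test, the series diverges.

diverges


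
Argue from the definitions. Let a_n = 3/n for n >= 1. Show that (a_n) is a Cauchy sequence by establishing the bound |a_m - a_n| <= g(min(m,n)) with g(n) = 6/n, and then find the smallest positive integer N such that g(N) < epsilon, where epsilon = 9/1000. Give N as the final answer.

For any m, n >= 1, by the triangle inequality:
|a_m - a_n| = |3/m - 3/n| <= 3*1/m + 3*1/n <= 6/min(m,n).
So g(n) = 6/n bounds the Cauchy difference. Since g(n) -> 0, (a_n) is Cauchy.
Now solve g(N) < 9/1000: 6/N < 9/1000 <=> N > 6 / (9/1000) = 2000/3.
The smallest integer strictly greater than 2000/3 is N = 667.
Check: g(667) = 6/667 = 6/667 < 9/1000; g(666) = 1/111 >= 9/1000. So N = 667.

667


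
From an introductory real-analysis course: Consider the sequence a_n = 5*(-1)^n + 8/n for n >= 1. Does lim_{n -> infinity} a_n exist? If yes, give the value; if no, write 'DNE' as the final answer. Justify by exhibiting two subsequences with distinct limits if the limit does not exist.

Examine the behaviour of a_n along subsequences.
a_{2k} = 5 + 8/(2k) -> 5. a_{2k+1} = -5 + 8/(2k+1) -> -5.
Since these two subsequential limits are 5 and -5, distinct, the full sequence cannot converge (a convergent sequence has all subsequences tending to the same limit). So lim a_n does not exist.

DNE


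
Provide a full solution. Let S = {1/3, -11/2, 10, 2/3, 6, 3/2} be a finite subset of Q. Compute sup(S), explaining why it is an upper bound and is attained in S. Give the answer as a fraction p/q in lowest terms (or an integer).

S is finite, so sup(S) = max(S).
Sorted decreasing:
10, 6, 3/2, 2/3, 1/3, -11/2
The extremum is 10.
For every x in S, x <= 10. And 10 is in S, so it is attained.
Therefore sup(S) = 10.

10


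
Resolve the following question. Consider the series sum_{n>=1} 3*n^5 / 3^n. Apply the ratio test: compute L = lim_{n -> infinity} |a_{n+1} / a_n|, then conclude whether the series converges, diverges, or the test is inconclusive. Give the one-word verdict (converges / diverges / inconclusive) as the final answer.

Let a_n denote the general term. Form the ratio a_{n+1}/a_n and simplify:
a_{n+1}/a_n = (n + 1)^5/(3*n^5)
Take the limit as n -> infinity: L = 1/3.
Since L = 1/3 < 1, the ratio test implies the series converges.

converges


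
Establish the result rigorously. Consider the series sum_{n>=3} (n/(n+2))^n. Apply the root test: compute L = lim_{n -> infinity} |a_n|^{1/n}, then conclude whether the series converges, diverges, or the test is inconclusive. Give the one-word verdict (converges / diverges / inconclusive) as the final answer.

Let a_n denote the general term. Form |a_n|^(1/n) and simplify:
|a_n|^(1/n) = n/(n + 2)
Take the limit as n -> infinity: L = 1.
Since L = 1, the root test is inconclusive. (In fact a_n = (n/(n+2))^n -> e^(-2) != 0, so the nth-term test shows divergence; but the root test itself gives no conclusion.)

inconclusive


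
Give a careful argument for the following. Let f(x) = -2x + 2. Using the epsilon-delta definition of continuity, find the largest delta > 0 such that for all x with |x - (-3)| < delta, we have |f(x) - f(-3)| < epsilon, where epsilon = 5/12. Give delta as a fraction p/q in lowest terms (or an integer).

We compute f(-3) = -2*(-3) + 2 = 8.
|f(x) - f(-3)| = |-2x + 2 - (8)| = |-2(x - (-3))| = 2|x - (-3)|.
We need 2|x - (-3)| < 5/12, i.e. |x - (-3)| < 5/12 / 2 = 5/24.
So any delta <= 5/24 works. Conversely, if delta > 5/24, then x = -3 + 5/24 satisfies |x - (-3)| = 5/24 < delta but |f(x) - f(-3)| = 2 * 5/24 = 5/12, which is not < 5/12; so no larger delta works.
Hence the largest such delta is 5/24.

5/24


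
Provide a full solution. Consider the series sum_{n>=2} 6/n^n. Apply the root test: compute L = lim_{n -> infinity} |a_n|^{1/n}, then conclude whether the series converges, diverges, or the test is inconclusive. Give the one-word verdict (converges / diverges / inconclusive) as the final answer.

Let a_n denote the general term. Form |a_n|^(1/n) and simplify:
|a_n|^(1/n) = 6^(1/n)/n
Take the limit as n -> infinity: L = 0.
Since L = 0 < 1, the root test implies convergence.

converges


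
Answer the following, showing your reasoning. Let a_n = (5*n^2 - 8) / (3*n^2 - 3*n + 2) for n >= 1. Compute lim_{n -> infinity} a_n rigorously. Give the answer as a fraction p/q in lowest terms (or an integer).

Divide numerator and denominator by n^2, the highest power:
numerator / n^2 = 5 - 8/n^2
denominator / n^2 = 3 - 3/n + 2/n^2
As n -> infinity, all terms of the form c/n^k (k >= 1) tend to 0.
So numerator / n^2 -> 5 and denominator / n^2 -> 3.
Therefore lim a_n = 5/3.

5/3


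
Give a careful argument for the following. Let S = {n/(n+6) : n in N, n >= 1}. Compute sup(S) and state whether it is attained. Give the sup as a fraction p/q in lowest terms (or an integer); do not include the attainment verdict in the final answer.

Analysis:
- Values: 1/7, 1/4, 1/3, 2/5, ... strictly increasing.
- Minimum is 1/7 (n=1); inf = 1/7 (attained).
- n/(n+6) = 1 - 6/(n+6) -> 1 from below as n -> infinity, and never equals 1.
- So sup = 1 (not attained).
Conclusion: sup(S) = 1, not attained in S.

1


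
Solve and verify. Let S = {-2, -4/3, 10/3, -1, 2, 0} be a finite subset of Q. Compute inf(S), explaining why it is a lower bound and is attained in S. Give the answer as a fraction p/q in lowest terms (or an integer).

S is finite, so inf(S) = min(S).
Sorted increasing:
-2, -4/3, -1, 0, 2, 10/3
The extremum is -2.
For every x in S, x >= -2. And -2 is in S, so it is attained.
Therefore inf(S) = -2.

-2


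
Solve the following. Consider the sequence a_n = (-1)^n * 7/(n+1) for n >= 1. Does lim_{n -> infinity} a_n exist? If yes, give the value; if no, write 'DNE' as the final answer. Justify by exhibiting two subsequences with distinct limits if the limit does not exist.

Examine the behaviour of a_n along subsequences.
Even-n subsequence a_{2k} = 7/(2k+1) -> 0. Odd-n subsequence a_{2k+1} = -7/(2k+2) -> 0. Both tend to 0, which suggests the limit is 0; verify directly.
|a_n - 0| = 7/(n+1) < 7/n for every n >= 1.
Given epsilon > 0, choose a positive integer N > 7/epsilon. Then for all n >= N, |a_n| < 7/n <= 7/N < epsilon.
So by the definition of the limit, lim a_n exists and equals 0.

0


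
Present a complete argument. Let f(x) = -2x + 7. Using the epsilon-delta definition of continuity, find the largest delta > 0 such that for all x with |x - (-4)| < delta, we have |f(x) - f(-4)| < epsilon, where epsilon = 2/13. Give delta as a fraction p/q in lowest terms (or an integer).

We compute f(-4) = -2*(-4) + 7 = 15.
|f(x) - f(-4)| = |-2x + 7 - (15)| = |-2(x - (-4))| = 2|x - (-4)|.
We need 2|x - (-4)| < 2/13, i.e. |x - (-4)| < 2/13 / 2 = 1/13.
So any delta <= 1/13 works. Conversely, if delta > 1/13, then x = -4 + 1/13 satisfies |x - (-4)| = 1/13 < delta but |f(x) - f(-4)| = 2 * 1/13 = 2/13, which is not < 2/13; so no larger delta works.
Hence the largest such delta is 1/13.

1/13


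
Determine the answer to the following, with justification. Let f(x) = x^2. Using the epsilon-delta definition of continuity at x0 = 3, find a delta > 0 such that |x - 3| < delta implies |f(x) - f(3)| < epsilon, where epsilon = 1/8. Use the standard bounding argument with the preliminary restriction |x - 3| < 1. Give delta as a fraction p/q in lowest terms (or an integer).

Factor: |x^2 - (3)^2| = |x - 3| * |x + 3|.
Impose |x - 3| < 1 first. Then |x + 3| = |(x - 3) + 2*(3)| <= |x - 3| + 2*|3| < 1 + 6 = 7.
So |x^2 - (3)^2| < delta * 7.
We need delta * 7 <= 1/8, i.e. delta <= 1/8/7 = 1/56.
Since 1/56 < 1, this is tighter than 1; take delta = 1/56.
So delta = 1/56 works.

1/56


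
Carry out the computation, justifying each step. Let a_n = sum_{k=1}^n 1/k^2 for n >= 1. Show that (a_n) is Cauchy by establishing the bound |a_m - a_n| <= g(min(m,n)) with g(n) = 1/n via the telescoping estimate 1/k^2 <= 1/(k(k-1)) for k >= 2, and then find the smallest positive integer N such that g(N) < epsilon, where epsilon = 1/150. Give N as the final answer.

For m > n >= 1: |a_m - a_n| = sum_{k=n+1}^m 1/k^2.
Use 1/k^2 <= 1/(k(k-1)) = 1/(k-1) - 1/k for k >= 2:
sum_{k=n+1}^m 1/k^2 <= sum_{k=n+1}^m (1/(k-1) - 1/k) = 1/n - 1/m <= 1/n.
By symmetry the same bound holds with n,m swapped, so |a_m - a_n| <= 1/min(m,n) = g(min(m,n)). Since g(n) -> 0, (a_n) is Cauchy.
Now solve g(N) < 1/150: 1/N < 1/150 <=> N > 1/(1/150) = 150.
The smallest integer strictly greater than 150 is N = 151.
Check: g(151) = 1/151 < 1/150; g(150) = 1/150 >= 1/150. So N = 151.

151


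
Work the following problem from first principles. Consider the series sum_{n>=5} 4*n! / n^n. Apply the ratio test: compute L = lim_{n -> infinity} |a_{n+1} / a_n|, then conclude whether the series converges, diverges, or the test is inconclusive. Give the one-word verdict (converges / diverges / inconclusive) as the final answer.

Let a_n denote the general term. Form the ratio a_{n+1}/a_n and simplify:
a_{n+1}/a_n = (n/(n + 1))^n
Take the limit as n -> infinity: L = exp(-1).
Since L = exp(-1) < 1, the ratio test implies the series converges.

converges


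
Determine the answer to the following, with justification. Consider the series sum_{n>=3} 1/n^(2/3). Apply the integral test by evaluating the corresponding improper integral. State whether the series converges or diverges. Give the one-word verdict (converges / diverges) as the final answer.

Let f(x) = x^(-2/3). Then f is positive, continuous, and decreasing on [3, infinity), so the integral test applies.
Compute the improper integral int_{3}^infinity f(x) dx:
  antiderivative F(x) = 3*x^(1/3).
  As x -> infinity, F(x) -> infinity (since p = 2/3 < 1).
  So the integral diverges. By the integral test, the series diverges.

diverges


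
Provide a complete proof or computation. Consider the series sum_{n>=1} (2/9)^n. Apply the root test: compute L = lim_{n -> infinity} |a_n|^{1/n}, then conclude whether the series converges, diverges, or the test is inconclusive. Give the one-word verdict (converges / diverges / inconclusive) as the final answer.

Let a_n denote the general term. Form |a_n|^(1/n) and simplify:
|a_n|^(1/n) = 2/9
Take the limit as n -> infinity: L = 2/9.
Since L = 2/9 < 1, the root test implies convergence.

converges


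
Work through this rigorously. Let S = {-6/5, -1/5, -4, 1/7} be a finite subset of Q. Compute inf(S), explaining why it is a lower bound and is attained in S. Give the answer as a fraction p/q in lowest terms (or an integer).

S is finite, so inf(S) = min(S).
Sorted increasing:
-4, -6/5, -1/5, 1/7
The extremum is -4.
For every x in S, x >= -4. And -4 is in S, so it is attained.
Therefore inf(S) = -4.

-4


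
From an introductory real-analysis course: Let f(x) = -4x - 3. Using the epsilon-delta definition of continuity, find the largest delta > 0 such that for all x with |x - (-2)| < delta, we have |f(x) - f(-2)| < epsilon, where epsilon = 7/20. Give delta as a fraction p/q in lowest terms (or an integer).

We compute f(-2) = -4*(-2) - 3 = 5.
|f(x) - f(-2)| = |-4x - 3 - (5)| = |-4(x - (-2))| = 4|x - (-2)|.
We need 4|x - (-2)| < 7/20, i.e. |x - (-2)| < 7/20 / 4 = 7/80.
So any delta <= 7/80 works. Conversely, if delta > 7/80, then x = -2 + 7/80 satisfies |x - (-2)| = 7/80 < delta but |f(x) - f(-2)| = 4 * 7/80 = 7/20, which is not < 7/20; so no larger delta works.
Hence the largest such delta is 7/80.

7/80


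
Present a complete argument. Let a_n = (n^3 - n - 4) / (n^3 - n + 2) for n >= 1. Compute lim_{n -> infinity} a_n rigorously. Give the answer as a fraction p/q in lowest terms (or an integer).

Divide numerator and denominator by n^3, the highest power:
numerator / n^3 = 1 - 1/n^2 - 4/n^3
denominator / n^3 = 1 - 1/n^2 + 2/n^3
As n -> infinity, all terms of the form c/n^k (k >= 1) tend to 0.
So numerator / n^3 -> 1 and denominator / n^3 -> 1.
Therefore lim a_n = 1.

1


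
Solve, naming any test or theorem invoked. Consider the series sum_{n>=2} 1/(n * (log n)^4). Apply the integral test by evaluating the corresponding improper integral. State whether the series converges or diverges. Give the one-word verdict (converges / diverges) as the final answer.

Let f(x) = 1/(x*log(x)^4). Then f is positive, continuous, and decreasing on [2, infinity), so the integral test applies.
Compute the improper integral int_{2}^infinity f(x) dx:
  antiderivative F(x) = -1/(3*log(x)^3).
  F(x) -> 0 as x -> infinity.  int = 0 - F(2) = 1/(3*log(2)^3) < infinity. By the integral test, the series converges.

converges


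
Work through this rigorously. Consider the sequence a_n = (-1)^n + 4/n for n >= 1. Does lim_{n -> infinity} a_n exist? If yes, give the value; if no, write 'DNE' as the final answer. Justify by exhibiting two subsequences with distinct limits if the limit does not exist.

Examine the behaviour of a_n along subsequences.
a_{2k} = 1 + 4/(2k) -> 1. a_{2k+1} = -1 + 4/(2k+1) -> -1.
Since these two subsequential limits are 1 and -1, distinct, the full sequence cannot converge (a convergent sequence has all subsequences tending to the same limit). So lim a_n does not exist.

DNE


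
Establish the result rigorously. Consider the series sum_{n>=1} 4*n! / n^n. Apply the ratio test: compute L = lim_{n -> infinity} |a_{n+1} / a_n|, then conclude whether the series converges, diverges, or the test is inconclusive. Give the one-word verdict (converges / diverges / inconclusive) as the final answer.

Let a_n denote the general term. Form the ratio a_{n+1}/a_n and simplify:
a_{n+1}/a_n = (n/(n + 1))^n
Take the limit as n -> infinity: L = exp(-1).
Since L = exp(-1) < 1, the ratio test implies the series converges.

converges


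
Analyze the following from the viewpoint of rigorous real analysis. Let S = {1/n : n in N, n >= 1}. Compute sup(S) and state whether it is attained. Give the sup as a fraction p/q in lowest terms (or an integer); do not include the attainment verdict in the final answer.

Analysis:
- Values: 1, 1/2, 1/3, 1/4, ... strictly decreasing.
- The maximum is 1 (n=1); sup = 1 (attained).
- The set is bounded below by 0; 1/n -> 0 so 0 is the greatest lower bound.
- 0 is not in the set, so inf = 0 is not attained.
Conclusion: sup(S) = 1, attained in S.

1


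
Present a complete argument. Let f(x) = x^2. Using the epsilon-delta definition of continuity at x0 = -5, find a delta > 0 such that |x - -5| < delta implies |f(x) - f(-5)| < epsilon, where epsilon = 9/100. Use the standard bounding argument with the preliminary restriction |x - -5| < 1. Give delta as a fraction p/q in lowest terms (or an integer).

Factor: |x^2 - (-5)^2| = |x - -5| * |x + -5|.
Impose |x - -5| < 1 first. Then |x + -5| = |(x - -5) + 2*(-5)| <= |x - -5| + 2*|-5| < 1 + 10 = 11.
So |x^2 - (-5)^2| < delta * 11.
We need delta * 11 <= 9/100, i.e. delta <= 9/100/11 = 9/1100.
Since 9/1100 < 1, this is tighter than 1; take delta = 9/1100.
So delta = 9/1100 works.

9/1100
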